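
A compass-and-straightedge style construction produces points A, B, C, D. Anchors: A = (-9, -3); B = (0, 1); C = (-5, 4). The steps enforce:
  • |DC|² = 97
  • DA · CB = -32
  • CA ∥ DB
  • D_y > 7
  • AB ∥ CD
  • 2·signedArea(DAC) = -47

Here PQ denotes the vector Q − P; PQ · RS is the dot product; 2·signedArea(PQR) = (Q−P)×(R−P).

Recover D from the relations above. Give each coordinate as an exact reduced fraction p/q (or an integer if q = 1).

1. D_x = 4  [CA ∥ DB ∩ AB ∥ CD]
2. D_y = 8  [CA ∥ DB ∩ AB ∥ CD]
   → D = (4, 8)

D = (4, 8)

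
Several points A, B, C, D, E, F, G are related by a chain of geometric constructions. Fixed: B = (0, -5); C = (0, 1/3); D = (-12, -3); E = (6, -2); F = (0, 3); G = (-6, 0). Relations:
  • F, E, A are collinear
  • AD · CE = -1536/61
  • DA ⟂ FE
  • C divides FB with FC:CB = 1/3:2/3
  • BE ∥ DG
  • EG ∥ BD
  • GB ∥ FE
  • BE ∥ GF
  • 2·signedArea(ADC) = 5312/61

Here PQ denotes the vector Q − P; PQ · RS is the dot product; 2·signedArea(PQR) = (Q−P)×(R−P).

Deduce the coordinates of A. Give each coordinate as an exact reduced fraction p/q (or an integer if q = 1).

1. A_x = -252/61  [F, E, A are collinear ∩ DA ⟂ FE]
2. A_y = 393/61  [F, E, A are collinear ∩ DA ⟂ FE]
   → A = (-252/61, 393/61)

A = (-252/61, 393/61)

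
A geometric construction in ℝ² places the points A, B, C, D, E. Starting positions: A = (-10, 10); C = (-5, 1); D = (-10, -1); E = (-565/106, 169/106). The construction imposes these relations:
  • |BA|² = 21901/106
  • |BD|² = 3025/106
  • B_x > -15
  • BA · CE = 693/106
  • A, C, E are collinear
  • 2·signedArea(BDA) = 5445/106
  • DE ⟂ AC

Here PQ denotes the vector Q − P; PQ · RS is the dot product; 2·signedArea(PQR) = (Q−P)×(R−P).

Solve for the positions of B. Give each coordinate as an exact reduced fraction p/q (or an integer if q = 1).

B = (-1555/106, -381/106)

1. B_x = -1555/106  [BA · CE = 693/106 ∩ 2·signedArea(BDA) = 5445/106]
2. B_y = -381/106  [BA · CE = 693/106 ∩ 2·signedArea(BDA) = 5445/106]
   → B = (-1555/106, -381/106)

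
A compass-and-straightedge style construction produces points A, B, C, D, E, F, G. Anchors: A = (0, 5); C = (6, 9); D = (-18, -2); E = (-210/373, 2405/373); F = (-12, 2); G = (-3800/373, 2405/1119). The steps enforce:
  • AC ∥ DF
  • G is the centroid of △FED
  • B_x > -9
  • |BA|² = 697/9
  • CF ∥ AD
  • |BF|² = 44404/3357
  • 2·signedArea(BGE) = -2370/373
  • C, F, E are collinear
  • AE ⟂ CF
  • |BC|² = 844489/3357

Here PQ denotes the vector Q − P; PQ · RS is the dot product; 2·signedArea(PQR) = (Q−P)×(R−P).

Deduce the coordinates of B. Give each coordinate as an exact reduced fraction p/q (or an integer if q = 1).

1. B_x = -3124/373  [line -4810/1119·x + 3590/373·y + -21680/373 = 0 ∩ |BF|² = 44404/3357]
2. B_y = 2572/1119  [line -4810/1119·x + 3590/373·y + -21680/373 = 0 ∩ |BF|² = 44404/3357]
   → B = (-3124/373, 2572/1119)

B = (-3124/373, 2572/1119)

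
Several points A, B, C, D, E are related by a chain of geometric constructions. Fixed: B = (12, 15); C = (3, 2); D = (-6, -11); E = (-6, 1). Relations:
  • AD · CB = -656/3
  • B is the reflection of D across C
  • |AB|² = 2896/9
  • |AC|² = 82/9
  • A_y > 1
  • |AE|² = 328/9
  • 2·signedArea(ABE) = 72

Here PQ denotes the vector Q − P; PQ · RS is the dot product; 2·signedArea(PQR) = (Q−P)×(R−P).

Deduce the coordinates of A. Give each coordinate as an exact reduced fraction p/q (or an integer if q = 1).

1. A_x = 0  [2·signedArea(ABE) = 72 ∩ AD · CB = -656/3]
2. A_y = 5/3  [2·signedArea(ABE) = 72 ∩ AD · CB = -656/3]
   → A = (0, 5/3)

A = (0, 5/3)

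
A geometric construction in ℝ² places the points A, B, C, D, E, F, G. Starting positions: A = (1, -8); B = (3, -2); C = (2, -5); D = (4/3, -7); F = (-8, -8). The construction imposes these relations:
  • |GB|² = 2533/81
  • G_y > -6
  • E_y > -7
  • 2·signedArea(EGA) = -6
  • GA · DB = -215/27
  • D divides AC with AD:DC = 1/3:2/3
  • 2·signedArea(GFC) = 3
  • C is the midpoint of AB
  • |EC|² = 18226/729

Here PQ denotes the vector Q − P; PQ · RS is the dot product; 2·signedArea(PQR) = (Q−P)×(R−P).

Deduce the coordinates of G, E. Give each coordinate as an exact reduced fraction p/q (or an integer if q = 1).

1. G_x = -11/9  [2·signedArea(GFC) = 3 ∩ GA · DB = -215/27]
2. G_y = -17/3  [2·signedArea(GFC) = 3 ∩ GA · DB = -215/27]
   → G = (-11/9, -17/3)
3. E_x = -71/27  [line 7/3·x + 20/9·y + 193/9 = 0 ∩ |EC|² = 18226/729]
4. E_y = -62/9  [line 7/3·x + 20/9·y + 193/9 = 0 ∩ |EC|² = 18226/729]
   → E = (-71/27, -62/9)

E = (-71/27, -62/9)
G = (-11/9, -17/3)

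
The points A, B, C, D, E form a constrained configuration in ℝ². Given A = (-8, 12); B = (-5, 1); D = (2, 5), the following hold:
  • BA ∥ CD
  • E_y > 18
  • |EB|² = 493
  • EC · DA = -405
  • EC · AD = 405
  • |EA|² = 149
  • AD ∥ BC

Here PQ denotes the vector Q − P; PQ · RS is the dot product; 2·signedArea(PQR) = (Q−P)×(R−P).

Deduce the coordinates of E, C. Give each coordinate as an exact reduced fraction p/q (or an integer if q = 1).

C = (5, -6)
E = (-18, 19)

1. C_x = 5  [BA ∥ CD ∩ AD ∥ BC]
2. C_y = -6  [BA ∥ CD ∩ AD ∥ BC]
   → C = (5, -6)
3. E_x = -18  [line -10·x + 7·y + -313 = 0 ∩ |EA|² = 149]
4. E_y = 19  [line -10·x + 7·y + -313 = 0 ∩ |EA|² = 149]
   → E = (-18, 19)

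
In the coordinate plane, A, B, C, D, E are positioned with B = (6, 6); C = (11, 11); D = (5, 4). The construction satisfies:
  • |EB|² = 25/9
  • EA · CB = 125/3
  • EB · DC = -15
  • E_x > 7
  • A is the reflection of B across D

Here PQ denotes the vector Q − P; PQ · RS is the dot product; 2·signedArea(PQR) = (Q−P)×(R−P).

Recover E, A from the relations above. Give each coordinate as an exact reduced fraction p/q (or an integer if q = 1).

A = (4, 2)
E = (22/3, 7)

1. E_x = 22/3  [line -6·x + -7·y + 93 = 0 ∩ |EB|² = 25/9]
2. E_y = 7  [line -6·x + -7·y + 93 = 0 ∩ |EB|² = 25/9]
   → E = (22/3, 7)
3. A_x = 4  [A is the reflection of B across D]
4. A_y = 2  [A is the reflection of B across D]
   → A = (4, 2)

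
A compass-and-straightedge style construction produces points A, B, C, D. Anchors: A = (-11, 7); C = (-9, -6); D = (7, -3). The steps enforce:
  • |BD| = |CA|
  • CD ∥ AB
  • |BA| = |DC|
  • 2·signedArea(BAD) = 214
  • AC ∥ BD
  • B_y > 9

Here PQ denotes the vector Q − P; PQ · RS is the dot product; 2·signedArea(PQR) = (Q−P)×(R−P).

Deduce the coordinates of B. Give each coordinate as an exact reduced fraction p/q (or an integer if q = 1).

1. B_x = 5  [AC ∥ BD ∩ CD ∥ AB]
2. B_y = 10  [AC ∥ BD ∩ CD ∥ AB]
   → B = (5, 10)

B = (5, 10)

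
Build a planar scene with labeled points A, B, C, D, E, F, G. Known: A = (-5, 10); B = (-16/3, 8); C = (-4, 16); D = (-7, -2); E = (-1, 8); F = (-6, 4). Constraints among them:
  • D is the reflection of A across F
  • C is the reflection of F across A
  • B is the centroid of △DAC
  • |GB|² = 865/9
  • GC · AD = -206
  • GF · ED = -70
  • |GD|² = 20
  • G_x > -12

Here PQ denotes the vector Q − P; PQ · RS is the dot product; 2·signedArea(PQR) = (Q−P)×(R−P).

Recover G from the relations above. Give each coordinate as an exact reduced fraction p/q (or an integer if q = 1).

G = (-11, 0)

1. G_x = -11  [GF · ED = -70 ∩ GC · AD = -206]
2. G_y = 0  [GF · ED = -70 ∩ GC · AD = -206]
   → G = (-11, 0)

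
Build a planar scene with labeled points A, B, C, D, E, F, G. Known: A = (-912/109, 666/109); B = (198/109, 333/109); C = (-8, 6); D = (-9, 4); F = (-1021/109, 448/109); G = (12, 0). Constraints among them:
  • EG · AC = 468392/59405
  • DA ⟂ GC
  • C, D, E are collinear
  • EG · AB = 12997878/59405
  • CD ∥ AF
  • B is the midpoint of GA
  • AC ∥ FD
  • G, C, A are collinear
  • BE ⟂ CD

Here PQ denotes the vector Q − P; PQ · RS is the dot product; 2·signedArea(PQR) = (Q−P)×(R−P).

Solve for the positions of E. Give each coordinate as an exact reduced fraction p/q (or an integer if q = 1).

1. E_x = -3932/545  [C, D, E are collinear ∩ BE ⟂ CD]
2. E_y = 4126/545  [C, D, E are collinear ∩ BE ⟂ CD]
   → E = (-3932/545, 4126/545)

E = (-3932/545, 4126/545)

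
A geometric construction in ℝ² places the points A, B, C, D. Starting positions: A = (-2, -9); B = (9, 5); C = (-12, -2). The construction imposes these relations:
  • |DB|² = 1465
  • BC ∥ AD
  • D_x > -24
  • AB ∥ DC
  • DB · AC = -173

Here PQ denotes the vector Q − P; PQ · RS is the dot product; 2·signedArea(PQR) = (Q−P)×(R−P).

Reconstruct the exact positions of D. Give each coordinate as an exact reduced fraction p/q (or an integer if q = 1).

D = (-23, -16)

1. D_x = -23  [AB ∥ DC ∩ BC ∥ AD]
2. D_y = -16  [AB ∥ DC ∩ BC ∥ AD]
   → D = (-23, -16)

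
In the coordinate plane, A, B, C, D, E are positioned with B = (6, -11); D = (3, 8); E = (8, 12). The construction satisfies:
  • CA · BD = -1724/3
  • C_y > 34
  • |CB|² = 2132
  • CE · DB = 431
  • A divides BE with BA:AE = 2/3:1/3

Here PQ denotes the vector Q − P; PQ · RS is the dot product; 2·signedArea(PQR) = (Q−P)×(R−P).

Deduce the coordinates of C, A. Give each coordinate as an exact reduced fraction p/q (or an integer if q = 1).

A = (22/3, 13/3)
C = (10, 35)

1. C_x = 10  [line -3·x + 19·y + -635 = 0 ∩ |CB|² = 2132]
2. C_y = 35  [line -3·x + 19·y + -635 = 0 ∩ |CB|² = 2132]
   → C = (10, 35)
3. A_x = 22/3  [A divides BE with BA:AE = 2/3:1/3]
4. A_y = 13/3  [A divides BE with BA:AE = 2/3:1/3]
   → A = (22/3, 13/3)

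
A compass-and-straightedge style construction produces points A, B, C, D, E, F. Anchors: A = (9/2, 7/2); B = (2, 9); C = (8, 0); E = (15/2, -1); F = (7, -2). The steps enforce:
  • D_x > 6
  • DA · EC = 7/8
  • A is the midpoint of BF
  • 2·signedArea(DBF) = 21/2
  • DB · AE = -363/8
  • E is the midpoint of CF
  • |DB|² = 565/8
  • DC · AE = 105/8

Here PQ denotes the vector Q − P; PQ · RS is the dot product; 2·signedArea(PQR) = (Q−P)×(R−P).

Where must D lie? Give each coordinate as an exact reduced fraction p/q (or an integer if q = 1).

D = (25/4, 7/4)

1. D_x = 25/4  [DA · EC = 7/8 ∩ DC · AE = 105/8]
2. D_y = 7/4  [DA · EC = 7/8 ∩ DC · AE = 105/8]
   → D = (25/4, 7/4)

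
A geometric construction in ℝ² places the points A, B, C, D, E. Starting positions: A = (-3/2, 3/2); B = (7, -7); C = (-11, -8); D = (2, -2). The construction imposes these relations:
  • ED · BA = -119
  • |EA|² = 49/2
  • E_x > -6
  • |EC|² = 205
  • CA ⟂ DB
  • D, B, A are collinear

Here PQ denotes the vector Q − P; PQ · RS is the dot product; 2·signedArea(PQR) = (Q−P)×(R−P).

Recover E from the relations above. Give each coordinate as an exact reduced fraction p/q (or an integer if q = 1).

1. E_x = -5  [line 17/2·x + -17/2·y + 85 = 0 ∩ |EC|² = 205]
2. E_y = 5  [line 17/2·x + -17/2·y + 85 = 0 ∩ |EC|² = 205]
   → E = (-5, 5)

E = (-5, 5)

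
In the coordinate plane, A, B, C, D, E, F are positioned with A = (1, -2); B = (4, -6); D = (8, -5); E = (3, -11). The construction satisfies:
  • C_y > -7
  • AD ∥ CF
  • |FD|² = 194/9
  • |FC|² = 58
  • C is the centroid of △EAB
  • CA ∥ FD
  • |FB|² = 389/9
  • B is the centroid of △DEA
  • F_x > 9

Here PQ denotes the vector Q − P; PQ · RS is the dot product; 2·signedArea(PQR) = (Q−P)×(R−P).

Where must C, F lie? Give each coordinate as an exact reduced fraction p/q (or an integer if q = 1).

1. C_x = 8/3  [C is the centroid of △EAB]
2. C_y = -19/3  [C is the centroid of △EAB]
   → C = (8/3, -19/3)
3. F_x = 29/3  [CA ∥ FD ∩ AD ∥ CF]
4. F_y = -28/3  [CA ∥ FD ∩ AD ∥ CF]
   → F = (29/3, -28/3)

C = (8/3, -19/3)
F = (29/3, -28/3)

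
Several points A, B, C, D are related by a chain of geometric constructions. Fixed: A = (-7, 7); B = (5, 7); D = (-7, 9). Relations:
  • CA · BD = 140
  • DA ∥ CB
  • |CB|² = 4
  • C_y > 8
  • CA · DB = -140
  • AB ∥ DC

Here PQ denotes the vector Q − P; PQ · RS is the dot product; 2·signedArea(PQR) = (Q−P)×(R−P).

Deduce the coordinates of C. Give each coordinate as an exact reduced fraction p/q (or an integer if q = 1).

C = (5, 9)

1. C_x = 5  [DA ∥ CB ∩ AB ∥ DC]
2. C_y = 9  [DA ∥ CB ∩ AB ∥ DC]
   → C = (5, 9)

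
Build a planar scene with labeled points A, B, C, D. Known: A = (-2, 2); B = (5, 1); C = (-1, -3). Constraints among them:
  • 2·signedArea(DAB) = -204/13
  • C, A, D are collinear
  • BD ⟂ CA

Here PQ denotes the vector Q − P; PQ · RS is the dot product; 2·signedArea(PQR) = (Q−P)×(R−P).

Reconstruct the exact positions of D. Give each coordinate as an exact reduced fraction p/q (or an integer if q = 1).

1. D_x = -20/13  [C, A, D are collinear ∩ BD ⟂ CA]
2. D_y = -4/13  [C, A, D are collinear ∩ BD ⟂ CA]
   → D = (-20/13, -4/13)

D = (-20/13, -4/13)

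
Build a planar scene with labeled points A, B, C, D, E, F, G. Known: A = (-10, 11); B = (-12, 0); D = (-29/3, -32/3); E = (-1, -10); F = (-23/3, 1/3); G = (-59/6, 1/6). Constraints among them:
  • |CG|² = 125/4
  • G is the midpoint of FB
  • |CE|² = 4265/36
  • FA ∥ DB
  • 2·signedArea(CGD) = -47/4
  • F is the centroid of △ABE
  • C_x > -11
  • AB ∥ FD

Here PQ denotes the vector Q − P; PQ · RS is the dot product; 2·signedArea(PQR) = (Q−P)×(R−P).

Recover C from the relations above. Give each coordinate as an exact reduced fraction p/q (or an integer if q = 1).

1. C_x = -65/6  [line 65/6·x + 1/6·y + 473/4 = 0 ∩ |CG|² = 125/4]
2. C_y = -16/3  [line 65/6·x + 1/6·y + 473/4 = 0 ∩ |CG|² = 125/4]
   → C = (-65/6, -16/3)

C = (-65/6, -16/3)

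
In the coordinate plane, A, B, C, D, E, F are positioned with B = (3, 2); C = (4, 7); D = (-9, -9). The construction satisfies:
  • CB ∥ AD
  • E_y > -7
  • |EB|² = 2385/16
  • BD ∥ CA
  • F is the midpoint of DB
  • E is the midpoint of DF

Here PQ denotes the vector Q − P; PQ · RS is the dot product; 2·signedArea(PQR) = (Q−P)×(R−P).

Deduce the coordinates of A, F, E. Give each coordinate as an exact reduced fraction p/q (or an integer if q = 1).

1. A_x = -8  [CB ∥ AD ∩ BD ∥ CA]
2. A_y = -4  [CB ∥ AD ∩ BD ∥ CA]
   → A = (-8, -4)
3. F_x = -3  [F is the midpoint of DB]
4. F_y = -7/2  [F is the midpoint of DB]
   → F = (-3, -7/2)
5. E_x = -6  [E is the midpoint of DF]
6. E_y = -25/4  [E is the midpoint of DF]
   → E = (-6, -25/4)

A = (-8, -4)
E = (-6, -25/4)
F = (-3, -7/2)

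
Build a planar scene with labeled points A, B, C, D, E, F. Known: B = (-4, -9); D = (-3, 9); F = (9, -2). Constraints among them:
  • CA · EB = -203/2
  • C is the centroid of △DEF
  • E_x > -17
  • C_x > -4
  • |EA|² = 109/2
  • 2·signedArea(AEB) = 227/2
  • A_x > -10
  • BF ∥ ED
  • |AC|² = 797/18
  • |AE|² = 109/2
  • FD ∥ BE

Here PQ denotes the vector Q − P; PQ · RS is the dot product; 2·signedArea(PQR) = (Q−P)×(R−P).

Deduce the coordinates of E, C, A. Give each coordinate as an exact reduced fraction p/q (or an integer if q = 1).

A = (-19/2, 11/2)
C = (-10/3, 3)
E = (-16, 2)

1. E_x = -16  [BF ∥ ED ∩ FD ∥ BE]
2. E_y = 2  [BF ∥ ED ∩ FD ∥ BE]
   → E = (-16, 2)
3. C_x = -10/3  [C is the centroid of △DEF]
4. C_y = 3  [C is the centroid of △DEF]
   → C = (-10/3, 3)
5. A_x = -19/2  [2·signedArea(AEB) = 227/2 ∩ CA · EB = -203/2]
6. A_y = 11/2  [2·signedArea(AEB) = 227/2 ∩ CA · EB = -203/2]
   → A = (-19/2, 11/2)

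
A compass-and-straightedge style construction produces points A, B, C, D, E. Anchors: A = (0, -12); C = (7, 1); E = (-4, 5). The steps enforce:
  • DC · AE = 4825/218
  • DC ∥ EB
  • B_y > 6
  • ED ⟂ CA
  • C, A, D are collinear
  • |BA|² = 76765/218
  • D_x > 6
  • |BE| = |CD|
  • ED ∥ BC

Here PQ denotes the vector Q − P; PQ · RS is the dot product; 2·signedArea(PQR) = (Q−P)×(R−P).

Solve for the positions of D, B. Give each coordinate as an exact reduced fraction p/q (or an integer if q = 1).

B = (-697/218, 1415/218)
D = (1351/218, -107/218)

1. D_x = 1351/218  [C, A, D are collinear ∩ ED ⟂ CA]
2. D_y = -107/218  [C, A, D are collinear ∩ ED ⟂ CA]
   → D = (1351/218, -107/218)
3. B_x = -697/218  [ED ∥ BC ∩ DC ∥ EB]
4. B_y = 1415/218  [ED ∥ BC ∩ DC ∥ EB]
   → B = (-697/218, 1415/218)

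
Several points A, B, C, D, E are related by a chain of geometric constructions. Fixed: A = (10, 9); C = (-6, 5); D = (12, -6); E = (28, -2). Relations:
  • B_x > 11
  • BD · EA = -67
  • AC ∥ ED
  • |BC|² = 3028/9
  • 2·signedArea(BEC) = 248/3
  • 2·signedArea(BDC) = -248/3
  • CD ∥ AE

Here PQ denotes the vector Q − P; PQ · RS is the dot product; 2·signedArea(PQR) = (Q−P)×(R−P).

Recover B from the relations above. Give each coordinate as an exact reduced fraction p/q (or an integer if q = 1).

1. B_x = 34/3  [2·signedArea(BEC) = 248/3 ∩ BD · EA = -67]
2. B_y = -1  [2·signedArea(BEC) = 248/3 ∩ BD · EA = -67]
   → B = (34/3, -1)

B = (34/3, -1)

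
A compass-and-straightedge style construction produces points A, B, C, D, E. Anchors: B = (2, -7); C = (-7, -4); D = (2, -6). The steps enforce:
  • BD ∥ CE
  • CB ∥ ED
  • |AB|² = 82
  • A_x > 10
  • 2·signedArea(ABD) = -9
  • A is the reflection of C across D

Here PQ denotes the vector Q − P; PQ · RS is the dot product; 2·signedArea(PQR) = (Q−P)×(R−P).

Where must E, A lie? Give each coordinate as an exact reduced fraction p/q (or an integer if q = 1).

1. E_x = -7  [CB ∥ ED ∩ BD ∥ CE]
2. E_y = -3  [CB ∥ ED ∩ BD ∥ CE]
   → E = (-7, -3)
3. A_x = 11  [A is the reflection of C across D]
4. A_y = -8  [A is the reflection of C across D]
   → A = (11, -8)

A = (11, -8)
E = (-7, -3)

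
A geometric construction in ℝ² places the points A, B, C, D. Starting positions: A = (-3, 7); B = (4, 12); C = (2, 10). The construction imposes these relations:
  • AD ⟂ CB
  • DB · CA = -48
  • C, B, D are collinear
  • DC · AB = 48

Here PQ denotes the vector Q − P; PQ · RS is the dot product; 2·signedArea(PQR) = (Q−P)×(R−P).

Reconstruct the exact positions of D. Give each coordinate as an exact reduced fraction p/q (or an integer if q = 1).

D = (-2, 6)

1. D_x = -2  [C, B, D are collinear ∩ AD ⟂ CB]
2. D_y = 6  [C, B, D are collinear ∩ AD ⟂ CB]
   → D = (-2, 6)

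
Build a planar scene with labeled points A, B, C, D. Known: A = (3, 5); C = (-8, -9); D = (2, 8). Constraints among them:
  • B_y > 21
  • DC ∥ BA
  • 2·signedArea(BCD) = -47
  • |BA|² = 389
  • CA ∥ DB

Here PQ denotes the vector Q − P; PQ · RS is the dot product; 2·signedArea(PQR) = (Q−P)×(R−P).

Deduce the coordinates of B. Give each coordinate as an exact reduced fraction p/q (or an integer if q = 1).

B = (13, 22)

1. B_x = 13  [DC ∥ BA ∩ CA ∥ DB]
2. B_y = 22  [DC ∥ BA ∩ CA ∥ DB]
   → B = (13, 22)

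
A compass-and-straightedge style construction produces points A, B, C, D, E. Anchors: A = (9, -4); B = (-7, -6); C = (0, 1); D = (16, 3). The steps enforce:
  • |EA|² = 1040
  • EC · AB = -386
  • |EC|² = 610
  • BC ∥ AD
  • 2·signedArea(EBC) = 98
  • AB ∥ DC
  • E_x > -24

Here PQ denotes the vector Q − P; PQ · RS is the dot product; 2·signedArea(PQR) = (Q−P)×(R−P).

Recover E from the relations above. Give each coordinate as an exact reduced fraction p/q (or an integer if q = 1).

1. E_x = -23  [EC · AB = -386 ∩ 2·signedArea(EBC) = 98]
2. E_y = -8  [EC · AB = -386 ∩ 2·signedArea(EBC) = 98]
   → E = (-23, -8)

E = (-23, -8)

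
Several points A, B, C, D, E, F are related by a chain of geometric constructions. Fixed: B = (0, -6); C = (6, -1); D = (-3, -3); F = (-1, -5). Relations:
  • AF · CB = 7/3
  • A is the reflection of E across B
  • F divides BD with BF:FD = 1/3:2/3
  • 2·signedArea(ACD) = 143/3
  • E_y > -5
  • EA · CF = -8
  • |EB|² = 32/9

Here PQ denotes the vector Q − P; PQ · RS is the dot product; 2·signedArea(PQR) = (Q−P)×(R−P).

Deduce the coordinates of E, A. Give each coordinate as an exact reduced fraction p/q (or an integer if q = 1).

A = (4/3, -22/3)
E = (-4/3, -14/3)

1. A_x = 4/3  [2·signedArea(ACD) = 143/3 ∩ AF · CB = 7/3]
2. A_y = -22/3  [2·signedArea(ACD) = 143/3 ∩ AF · CB = 7/3]
   → A = (4/3, -22/3)
3. E_x = -4/3  [EA · CF = -8 ∩ A is the reflection of E across B]
4. E_y = -14/3  [EA · CF = -8 ∩ A is the reflection of E across B]
   → E = (-4/3, -14/3)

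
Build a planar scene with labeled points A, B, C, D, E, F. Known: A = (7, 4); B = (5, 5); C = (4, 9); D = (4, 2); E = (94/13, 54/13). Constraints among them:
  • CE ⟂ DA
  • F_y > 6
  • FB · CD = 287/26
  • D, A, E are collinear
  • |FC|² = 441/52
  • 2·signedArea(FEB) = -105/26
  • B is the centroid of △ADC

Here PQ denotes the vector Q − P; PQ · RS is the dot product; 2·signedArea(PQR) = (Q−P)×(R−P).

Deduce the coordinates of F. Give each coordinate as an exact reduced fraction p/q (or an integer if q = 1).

F = (73/13, 171/26)

1. F_x = 73/13  [2·signedArea(FEB) = -105/26 ∩ FB · CD = 287/26]
2. F_y = 171/26  [2·signedArea(FEB) = -105/26 ∩ FB · CD = 287/26]
   → F = (73/13, 171/26)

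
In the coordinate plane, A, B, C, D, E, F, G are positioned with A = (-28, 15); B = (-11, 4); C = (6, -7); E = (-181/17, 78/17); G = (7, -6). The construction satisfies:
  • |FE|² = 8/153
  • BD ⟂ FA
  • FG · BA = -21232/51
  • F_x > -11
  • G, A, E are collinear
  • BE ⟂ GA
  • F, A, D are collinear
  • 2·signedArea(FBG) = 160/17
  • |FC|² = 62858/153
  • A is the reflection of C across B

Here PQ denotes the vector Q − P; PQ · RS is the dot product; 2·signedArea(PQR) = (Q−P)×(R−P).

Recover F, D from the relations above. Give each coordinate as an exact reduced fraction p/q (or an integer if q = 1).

D = (-5731595/532661, 2338088/532661)
F = (-183/17, 224/51)

1. F_x = -183/17  [FG · BA = -21232/51 ∩ 2·signedArea(FBG) = 160/17]
2. F_y = 224/51  [FG · BA = -21232/51 ∩ 2·signedArea(FBG) = 160/17]
   → F = (-183/17, 224/51)
3. D_x = -5731595/532661  [F, A, D are collinear ∩ BD ⟂ FA]
4. D_y = 2338088/532661  [F, A, D are collinear ∩ BD ⟂ FA]
   → D = (-5731595/532661, 2338088/532661)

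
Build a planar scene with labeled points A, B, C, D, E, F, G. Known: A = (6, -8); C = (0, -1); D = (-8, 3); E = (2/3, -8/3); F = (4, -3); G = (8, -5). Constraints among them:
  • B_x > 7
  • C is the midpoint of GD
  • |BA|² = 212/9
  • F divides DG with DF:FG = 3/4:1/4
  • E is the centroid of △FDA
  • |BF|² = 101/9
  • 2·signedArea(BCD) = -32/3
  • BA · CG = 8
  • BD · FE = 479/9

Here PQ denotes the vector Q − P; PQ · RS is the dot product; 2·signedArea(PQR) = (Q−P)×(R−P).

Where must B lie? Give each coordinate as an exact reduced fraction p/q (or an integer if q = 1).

1. B_x = 22/3  [2·signedArea(BCD) = -32/3 ∩ BD · FE = 479/9]
2. B_y = -10/3  [2·signedArea(BCD) = -32/3 ∩ BD · FE = 479/9]
   → B = (22/3, -10/3)

B = (22/3, -10/3)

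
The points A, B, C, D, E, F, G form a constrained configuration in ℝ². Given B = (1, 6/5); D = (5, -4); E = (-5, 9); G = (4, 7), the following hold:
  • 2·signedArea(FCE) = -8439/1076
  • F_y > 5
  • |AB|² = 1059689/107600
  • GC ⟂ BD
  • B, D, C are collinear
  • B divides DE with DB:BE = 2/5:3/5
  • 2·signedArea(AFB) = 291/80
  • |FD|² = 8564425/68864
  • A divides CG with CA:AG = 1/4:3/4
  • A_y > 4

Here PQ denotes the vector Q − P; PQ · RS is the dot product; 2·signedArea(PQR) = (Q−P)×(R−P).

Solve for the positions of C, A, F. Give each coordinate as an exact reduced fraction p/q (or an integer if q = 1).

1. C_x = -185/269  [B, D, C are collinear ∩ GC ⟂ BD]
2. C_y = 913/269  [B, D, C are collinear ∩ GC ⟂ BD]
   → C = (-185/269, 913/269)
3. A_x = 521/1076  [A divides CG with CA:AG = 1/4:3/4]
4. A_y = 2311/538  [A divides CG with CA:AG = 1/4:3/4]
   → A = (521/1076, 2311/538)
5. F_x = -3817/4304  [2·signedArea(FCE) = -8439/1076 ∩ 2·signedArea(AFB) = 291/80]
6. F_y = 11775/2152  [2·signedArea(FCE) = -8439/1076 ∩ 2·signedArea(AFB) = 291/80]
   → F = (-3817/4304, 11775/2152)

A = (521/1076, 2311/538)
C = (-185/269, 913/269)
F = (-3817/4304, 11775/2152)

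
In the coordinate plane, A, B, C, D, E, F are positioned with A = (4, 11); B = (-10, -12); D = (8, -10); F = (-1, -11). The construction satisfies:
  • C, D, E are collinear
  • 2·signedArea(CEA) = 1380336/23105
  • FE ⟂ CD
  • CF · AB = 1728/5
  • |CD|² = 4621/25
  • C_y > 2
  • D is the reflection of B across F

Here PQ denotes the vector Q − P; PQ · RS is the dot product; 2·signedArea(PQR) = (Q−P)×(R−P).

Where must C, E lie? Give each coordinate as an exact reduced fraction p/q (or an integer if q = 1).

1. C_x = 2  [line 14·x + 23·y + -393/5 = 0 ∩ |CD|² = 4621/25]
2. C_y = 11/5  [line 14·x + 23·y + -393/5 = 0 ∩ |CD|² = 4621/25]
   → C = (2, 11/5)
3. E_x = 30698/4621  [2·signedArea(CEA) = 1380336/23105 ∩ C, D, E are collinear]
4. E_y = -33461/4621  [2·signedArea(CEA) = 1380336/23105 ∩ C, D, E are collinear]
   → E = (30698/4621, -33461/4621)

C = (2, 11/5)
E = (30698/4621, -33461/4621)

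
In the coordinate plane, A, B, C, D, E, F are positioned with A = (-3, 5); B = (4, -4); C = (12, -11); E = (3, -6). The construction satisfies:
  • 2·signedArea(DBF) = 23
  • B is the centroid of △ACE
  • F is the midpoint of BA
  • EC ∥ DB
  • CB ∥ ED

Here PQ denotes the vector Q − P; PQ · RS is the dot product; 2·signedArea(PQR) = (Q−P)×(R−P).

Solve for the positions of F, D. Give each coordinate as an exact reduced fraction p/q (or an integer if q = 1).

1. F_x = 1/2  [F is the midpoint of BA]
2. F_y = 1/2  [F is the midpoint of BA]
   → F = (1/2, 1/2)
3. D_x = -5  [EC ∥ DB ∩ CB ∥ ED]
4. D_y = 1  [EC ∥ DB ∩ CB ∥ ED]
   → D = (-5, 1)

D = (-5, 1)
F = (1/2, 1/2)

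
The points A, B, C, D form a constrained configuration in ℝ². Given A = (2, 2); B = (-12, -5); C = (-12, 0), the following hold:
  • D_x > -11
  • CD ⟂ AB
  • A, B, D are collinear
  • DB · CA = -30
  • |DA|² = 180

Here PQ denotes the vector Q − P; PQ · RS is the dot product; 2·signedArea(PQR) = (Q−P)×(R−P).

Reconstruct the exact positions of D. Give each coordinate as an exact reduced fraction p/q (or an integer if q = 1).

D = (-10, -4)

1. D_x = -10  [A, B, D are collinear ∩ CD ⟂ AB]
2. D_y = -4  [A, B, D are collinear ∩ CD ⟂ AB]
   → D = (-10, -4)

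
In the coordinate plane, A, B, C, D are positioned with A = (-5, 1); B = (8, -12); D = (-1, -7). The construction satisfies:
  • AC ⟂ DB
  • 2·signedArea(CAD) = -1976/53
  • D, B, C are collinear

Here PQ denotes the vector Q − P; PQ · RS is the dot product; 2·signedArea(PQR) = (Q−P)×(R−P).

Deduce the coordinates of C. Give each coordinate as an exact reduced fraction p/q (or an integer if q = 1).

C = (-395/53, -181/53)

1. C_x = -395/53  [D, B, C are collinear ∩ AC ⟂ DB]
2. C_y = -181/53  [D, B, C are collinear ∩ AC ⟂ DB]
   → C = (-395/53, -181/53)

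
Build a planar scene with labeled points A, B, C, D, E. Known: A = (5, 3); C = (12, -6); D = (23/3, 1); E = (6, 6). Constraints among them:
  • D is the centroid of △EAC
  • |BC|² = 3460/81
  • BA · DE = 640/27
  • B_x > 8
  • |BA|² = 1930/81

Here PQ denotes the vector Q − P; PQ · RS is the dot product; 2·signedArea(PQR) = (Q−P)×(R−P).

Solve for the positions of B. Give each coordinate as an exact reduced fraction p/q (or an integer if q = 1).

B = (74/9, -2/3)

1. B_x = 74/9  [line 5/3·x + -5·y + -460/27 = 0 ∩ |BA|² = 1930/81]
2. B_y = -2/3  [line 5/3·x + -5·y + -460/27 = 0 ∩ |BA|² = 1930/81]
   → B = (74/9, -2/3)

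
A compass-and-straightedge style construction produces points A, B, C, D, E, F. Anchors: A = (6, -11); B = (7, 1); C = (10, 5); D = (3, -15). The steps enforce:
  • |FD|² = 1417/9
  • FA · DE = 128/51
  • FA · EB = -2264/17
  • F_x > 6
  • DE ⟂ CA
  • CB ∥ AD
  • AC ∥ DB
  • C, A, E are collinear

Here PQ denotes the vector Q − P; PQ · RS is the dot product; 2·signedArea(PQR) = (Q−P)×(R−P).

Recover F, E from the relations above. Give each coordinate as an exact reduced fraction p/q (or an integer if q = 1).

E = (83/17, -263/17)
F = (20/3, -3)

1. E_x = 83/17  [C, A, E are collinear ∩ DE ⟂ CA]
2. E_y = -263/17  [C, A, E are collinear ∩ DE ⟂ CA]
   → E = (83/17, -263/17)
3. F_x = 20/3  [FA · DE = 128/51 ∩ FA · EB = -2264/17]
4. F_y = -3  [FA · DE = 128/51 ∩ FA · EB = -2264/17]
   → F = (20/3, -3)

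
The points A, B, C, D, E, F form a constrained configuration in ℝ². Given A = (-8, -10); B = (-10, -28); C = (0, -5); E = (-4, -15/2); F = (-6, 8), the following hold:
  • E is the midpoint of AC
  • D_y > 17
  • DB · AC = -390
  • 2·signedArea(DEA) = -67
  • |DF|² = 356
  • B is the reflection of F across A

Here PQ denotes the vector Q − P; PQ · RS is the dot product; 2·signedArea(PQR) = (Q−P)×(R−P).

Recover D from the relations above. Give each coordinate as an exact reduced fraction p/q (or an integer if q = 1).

1. D_x = 10  [2·signedArea(DEA) = -67 ∩ DB · AC = -390]
2. D_y = 18  [2·signedArea(DEA) = -67 ∩ DB · AC = -390]
   → D = (10, 18)

D = (10, 18)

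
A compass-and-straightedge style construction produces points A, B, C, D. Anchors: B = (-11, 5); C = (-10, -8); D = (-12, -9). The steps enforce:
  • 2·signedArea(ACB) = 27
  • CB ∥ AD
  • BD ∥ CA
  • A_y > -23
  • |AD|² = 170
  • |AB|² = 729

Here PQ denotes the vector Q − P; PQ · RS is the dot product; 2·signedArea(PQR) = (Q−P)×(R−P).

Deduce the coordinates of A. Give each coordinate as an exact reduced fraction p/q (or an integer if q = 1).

1. A_x = -11  [CB ∥ AD ∩ BD ∥ CA]
2. A_y = -22  [CB ∥ AD ∩ BD ∥ CA]
   → A = (-11, -22)

A = (-11, -22)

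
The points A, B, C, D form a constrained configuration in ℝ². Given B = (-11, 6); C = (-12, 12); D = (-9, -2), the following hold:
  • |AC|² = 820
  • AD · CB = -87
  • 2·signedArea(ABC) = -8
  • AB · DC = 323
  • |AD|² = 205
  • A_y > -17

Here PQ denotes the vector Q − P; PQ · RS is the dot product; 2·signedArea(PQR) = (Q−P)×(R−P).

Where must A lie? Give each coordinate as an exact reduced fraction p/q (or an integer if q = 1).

A = (-6, -16)

1. A_x = -6  [AD · CB = -87 ∩ AB · DC = 323]
2. A_y = -16  [AD · CB = -87 ∩ AB · DC = 323]
   → A = (-6, -16)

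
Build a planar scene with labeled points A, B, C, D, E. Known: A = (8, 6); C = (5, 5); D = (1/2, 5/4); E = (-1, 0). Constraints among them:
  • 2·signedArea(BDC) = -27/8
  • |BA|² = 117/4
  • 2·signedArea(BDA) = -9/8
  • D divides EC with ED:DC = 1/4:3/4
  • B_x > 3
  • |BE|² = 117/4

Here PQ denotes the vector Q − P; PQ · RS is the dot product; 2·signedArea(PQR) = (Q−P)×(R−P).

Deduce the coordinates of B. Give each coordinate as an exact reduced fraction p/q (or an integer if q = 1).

B = (7/2, 3)

1. B_x = 7/2  [2·signedArea(BDC) = -27/8 ∩ 2·signedArea(BDA) = -9/8]
2. B_y = 3  [2·signedArea(BDC) = -27/8 ∩ 2·signedArea(BDA) = -9/8]
   → B = (7/2, 3)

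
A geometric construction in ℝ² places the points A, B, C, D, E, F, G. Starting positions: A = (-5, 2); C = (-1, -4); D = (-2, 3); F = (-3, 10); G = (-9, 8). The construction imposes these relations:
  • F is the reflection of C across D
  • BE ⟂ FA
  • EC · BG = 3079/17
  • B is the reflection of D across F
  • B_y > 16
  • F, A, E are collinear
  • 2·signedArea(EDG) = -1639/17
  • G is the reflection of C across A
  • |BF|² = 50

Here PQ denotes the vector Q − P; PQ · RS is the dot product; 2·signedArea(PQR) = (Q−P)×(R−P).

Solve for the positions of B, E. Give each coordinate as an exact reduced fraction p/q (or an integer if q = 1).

1. B_x = -4  [B is the reflection of D across F]
2. B_y = 17  [B is the reflection of D across F]
   → B = (-4, 17)
3. E_x = -24/17  [F, A, E are collinear ∩ BE ⟂ FA]
4. E_y = 278/17  [F, A, E are collinear ∩ BE ⟂ FA]
   → E = (-24/17, 278/17)

B = (-4, 17)
E = (-24/17, 278/17)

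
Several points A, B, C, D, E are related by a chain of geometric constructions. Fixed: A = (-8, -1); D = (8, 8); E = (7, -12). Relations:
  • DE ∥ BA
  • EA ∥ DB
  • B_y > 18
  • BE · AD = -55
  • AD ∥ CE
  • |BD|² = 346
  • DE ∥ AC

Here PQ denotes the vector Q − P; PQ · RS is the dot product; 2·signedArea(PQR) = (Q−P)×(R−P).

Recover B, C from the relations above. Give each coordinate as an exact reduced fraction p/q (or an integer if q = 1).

1. B_x = -7  [DE ∥ BA ∩ EA ∥ DB]
2. B_y = 19  [DE ∥ BA ∩ EA ∥ DB]
   → B = (-7, 19)
3. C_x = -9  [AD ∥ CE ∩ DE ∥ AC]
4. C_y = -21  [AD ∥ CE ∩ DE ∥ AC]
   → C = (-9, -21)

B = (-7, 19)
C = (-9, -21)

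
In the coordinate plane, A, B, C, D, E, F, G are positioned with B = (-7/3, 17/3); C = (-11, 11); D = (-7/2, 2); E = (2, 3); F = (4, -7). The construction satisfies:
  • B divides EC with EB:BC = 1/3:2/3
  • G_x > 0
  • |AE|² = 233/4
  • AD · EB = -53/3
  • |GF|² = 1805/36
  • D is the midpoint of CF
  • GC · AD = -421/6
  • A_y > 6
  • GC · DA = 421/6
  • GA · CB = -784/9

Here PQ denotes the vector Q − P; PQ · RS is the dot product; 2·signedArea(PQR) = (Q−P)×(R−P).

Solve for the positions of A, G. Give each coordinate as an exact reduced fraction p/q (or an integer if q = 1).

A = (-9/2, 7)
G = (5/6, -2/3)

1. A_x = -9/2  [line 13/3·x + -8/3·y + 229/6 = 0 ∩ |AE|² = 233/4]
2. A_y = 7  [line 13/3·x + -8/3·y + 229/6 = 0 ∩ |AE|² = 233/4]
   → A = (-9/2, 7)
3. G_x = 5/6  [GC · AD = -421/6 ∩ GA · CB = -784/9]
4. G_y = -2/3  [GC · AD = -421/6 ∩ GA · CB = -784/9]
   → G = (5/6, -2/3)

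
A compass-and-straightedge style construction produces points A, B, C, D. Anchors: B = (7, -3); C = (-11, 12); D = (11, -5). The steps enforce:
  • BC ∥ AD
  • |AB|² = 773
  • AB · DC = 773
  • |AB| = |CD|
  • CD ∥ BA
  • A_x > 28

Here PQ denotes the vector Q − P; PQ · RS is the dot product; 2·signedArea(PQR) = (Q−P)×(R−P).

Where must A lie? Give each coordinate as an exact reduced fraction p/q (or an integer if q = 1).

A = (29, -20)

1. A_x = 29  [BC ∥ AD ∩ CD ∥ BA]
2. A_y = -20  [BC ∥ AD ∩ CD ∥ BA]
   → A = (29, -20)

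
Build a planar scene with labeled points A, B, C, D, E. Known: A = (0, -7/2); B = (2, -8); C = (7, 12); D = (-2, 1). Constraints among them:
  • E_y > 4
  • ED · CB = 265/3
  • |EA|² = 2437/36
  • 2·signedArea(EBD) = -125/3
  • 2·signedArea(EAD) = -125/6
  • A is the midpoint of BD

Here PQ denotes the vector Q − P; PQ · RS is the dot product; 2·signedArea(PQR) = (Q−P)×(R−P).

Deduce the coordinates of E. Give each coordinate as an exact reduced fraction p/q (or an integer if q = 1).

1. E_x = 1  [2·signedArea(EAD) = -125/6 ∩ ED · CB = 265/3]
2. E_y = 14/3  [2·signedArea(EAD) = -125/6 ∩ ED · CB = 265/3]
   → E = (1, 14/3)

E = (1, 14/3)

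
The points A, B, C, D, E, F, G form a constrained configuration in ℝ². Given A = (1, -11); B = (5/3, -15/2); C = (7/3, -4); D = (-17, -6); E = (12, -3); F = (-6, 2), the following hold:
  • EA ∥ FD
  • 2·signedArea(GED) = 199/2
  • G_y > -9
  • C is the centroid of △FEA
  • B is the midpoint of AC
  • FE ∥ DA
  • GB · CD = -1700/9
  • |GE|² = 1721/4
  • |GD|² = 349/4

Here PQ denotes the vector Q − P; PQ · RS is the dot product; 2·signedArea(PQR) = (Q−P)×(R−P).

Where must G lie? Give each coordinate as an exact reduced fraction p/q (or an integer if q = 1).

G = (-8, -17/2)

1. G_x = -8  [2·signedArea(GED) = 199/2 ∩ GB · CD = -1700/9]
2. G_y = -17/2  [2·signedArea(GED) = 199/2 ∩ GB · CD = -1700/9]
   → G = (-8, -17/2)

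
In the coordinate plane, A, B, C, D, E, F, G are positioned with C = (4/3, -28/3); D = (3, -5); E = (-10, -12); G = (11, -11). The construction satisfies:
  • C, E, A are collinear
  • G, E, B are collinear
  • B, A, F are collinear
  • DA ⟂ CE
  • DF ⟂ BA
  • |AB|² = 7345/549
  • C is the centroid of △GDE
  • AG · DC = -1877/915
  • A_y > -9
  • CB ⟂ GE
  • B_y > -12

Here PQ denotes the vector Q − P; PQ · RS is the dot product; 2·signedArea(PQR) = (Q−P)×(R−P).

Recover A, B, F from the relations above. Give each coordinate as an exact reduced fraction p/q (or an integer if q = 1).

1. A_x = 1183/305  [C, E, A are collinear ∩ DA ⟂ CE]
2. A_y = -2664/305  [C, E, A are collinear ∩ DA ⟂ CE]
   → A = (1183/305, -2664/305)
3. B_x = 317/221  [G, E, B are collinear ∩ CB ⟂ GE]
4. B_y = -7595/663  [G, E, B are collinear ∩ CB ⟂ GE]
   → B = (317/221, -7595/663)
5. F_x = 2922915563621/547074146125  [B, A, F are collinear ∩ DF ⟂ BA]
6. F_y = -3886694032853/547074146125  [B, A, F are collinear ∩ DF ⟂ BA]
   → F = (2922915563621/547074146125, -3886694032853/547074146125)

A = (1183/305, -2664/305)
B = (317/221, -7595/663)
F = (2922915563621/547074146125, -3886694032853/547074146125)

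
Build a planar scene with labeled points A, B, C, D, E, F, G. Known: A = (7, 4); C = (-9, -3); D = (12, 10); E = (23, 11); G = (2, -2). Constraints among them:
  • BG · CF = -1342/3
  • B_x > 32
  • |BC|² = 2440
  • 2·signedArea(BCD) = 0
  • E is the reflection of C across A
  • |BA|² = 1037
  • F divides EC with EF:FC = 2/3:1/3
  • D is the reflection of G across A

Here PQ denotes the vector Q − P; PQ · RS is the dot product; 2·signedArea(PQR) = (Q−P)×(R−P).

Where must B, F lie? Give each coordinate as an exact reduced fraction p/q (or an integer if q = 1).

1. B_x = 33  [line -13·x + 21·y + -54 = 0 ∩ |BC|² = 2440]
2. B_y = 23  [line -13·x + 21·y + -54 = 0 ∩ |BC|² = 2440]
   → B = (33, 23)
3. F_x = 5/3  [F divides EC with EF:FC = 2/3:1/3]
4. F_y = 5/3  [F divides EC with EF:FC = 2/3:1/3]
   → F = (5/3, 5/3)

B = (33, 23)
F = (5/3, 5/3)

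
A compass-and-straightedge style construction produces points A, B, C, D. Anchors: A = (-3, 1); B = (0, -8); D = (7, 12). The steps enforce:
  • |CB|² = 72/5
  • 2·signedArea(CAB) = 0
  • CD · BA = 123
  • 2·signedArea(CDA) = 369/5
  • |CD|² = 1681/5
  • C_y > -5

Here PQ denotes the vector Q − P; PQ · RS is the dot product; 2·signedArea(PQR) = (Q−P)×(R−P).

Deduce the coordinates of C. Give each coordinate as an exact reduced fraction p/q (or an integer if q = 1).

1. C_x = -6/5  [2·signedArea(CAB) = 0 ∩ CD · BA = 123]
2. C_y = -22/5  [2·signedArea(CAB) = 0 ∩ CD · BA = 123]
   → C = (-6/5, -22/5)

C = (-6/5, -22/5)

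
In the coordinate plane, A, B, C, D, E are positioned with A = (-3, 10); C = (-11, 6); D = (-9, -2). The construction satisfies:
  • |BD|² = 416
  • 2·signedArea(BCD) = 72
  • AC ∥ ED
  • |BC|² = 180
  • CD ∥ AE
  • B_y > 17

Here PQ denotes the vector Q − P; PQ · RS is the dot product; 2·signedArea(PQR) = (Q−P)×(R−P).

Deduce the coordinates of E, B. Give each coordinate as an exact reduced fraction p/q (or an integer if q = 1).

1. E_x = -1  [AC ∥ ED ∩ CD ∥ AE]
2. E_y = 2  [AC ∥ ED ∩ CD ∥ AE]
   → E = (-1, 2)
3. B_x = -5  [line 8·x + 2·y + 4 = 0 ∩ |BC|² = 180]
4. B_y = 18  [line 8·x + 2·y + 4 = 0 ∩ |BC|² = 180]
   → B = (-5, 18)

B = (-5, 18)
E = (-1, 2)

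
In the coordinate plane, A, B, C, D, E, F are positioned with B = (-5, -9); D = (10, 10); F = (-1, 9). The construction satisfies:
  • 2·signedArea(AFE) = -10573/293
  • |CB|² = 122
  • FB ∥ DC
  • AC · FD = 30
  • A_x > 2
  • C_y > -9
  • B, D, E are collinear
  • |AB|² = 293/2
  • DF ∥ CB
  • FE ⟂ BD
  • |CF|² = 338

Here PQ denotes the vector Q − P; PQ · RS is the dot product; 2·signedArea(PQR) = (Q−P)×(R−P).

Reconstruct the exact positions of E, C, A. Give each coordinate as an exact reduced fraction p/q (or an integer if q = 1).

1. E_x = 1550/293  [B, D, E are collinear ∩ FE ⟂ BD]
2. E_y = 1182/293  [B, D, E are collinear ∩ FE ⟂ BD]
   → E = (1550/293, 1182/293)
3. C_x = 6  [DF ∥ CB ∩ FB ∥ DC]
4. C_y = -8  [DF ∥ CB ∩ FB ∥ DC]
   → C = (6, -8)
5. A_x = 5/2  [2·signedArea(AFE) = -10573/293 ∩ AC · FD = 30]
6. A_y = 1/2  [2·signedArea(AFE) = -10573/293 ∩ AC · FD = 30]
   → A = (5/2, 1/2)

A = (5/2, 1/2)
C = (6, -8)
E = (1550/293, 1182/293)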